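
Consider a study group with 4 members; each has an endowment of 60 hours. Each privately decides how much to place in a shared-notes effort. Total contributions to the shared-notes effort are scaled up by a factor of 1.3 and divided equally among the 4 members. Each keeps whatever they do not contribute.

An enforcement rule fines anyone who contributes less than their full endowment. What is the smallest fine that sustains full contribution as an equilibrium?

Given the others contribute fully, the best deviation is to contribute 0 (any partial contribution still incurs the fine and gives up units whose private return 0.3250 is below 1).
Deviating from 60 to 0 saves 60 hours but forfeits the deviator's share of the drop in the shared-notes effort: 1.3/4 × 60 = 19.50.
So the deviation gain is 60 − 19.50 = 40.50, and the fine must be at least 40.50 hours to wipe it out.

40.50 hours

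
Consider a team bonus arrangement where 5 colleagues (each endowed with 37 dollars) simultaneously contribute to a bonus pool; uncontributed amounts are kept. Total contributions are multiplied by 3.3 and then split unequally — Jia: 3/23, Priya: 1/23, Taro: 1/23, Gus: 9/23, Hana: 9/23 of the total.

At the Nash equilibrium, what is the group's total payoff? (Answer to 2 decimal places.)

For player j, contributing a unit is worthwhile iff 3.3 × (j's share) ≥ 1, i.e. iff j's share is at least 0.3030.
Gus and Hana are above the threshold, contributing 37 each; the remaining 3 contribute 0. Total contributed: 74.
The bonus pool pays out 3.3 × 74 = 244.20 in total (split across the unequal shares, but the aggregate is all that matters for the group sum).
The 3 free-riders keep 37 each, adding 111. Group total = 111 + 244.20 = 355.20.

355.20 dollars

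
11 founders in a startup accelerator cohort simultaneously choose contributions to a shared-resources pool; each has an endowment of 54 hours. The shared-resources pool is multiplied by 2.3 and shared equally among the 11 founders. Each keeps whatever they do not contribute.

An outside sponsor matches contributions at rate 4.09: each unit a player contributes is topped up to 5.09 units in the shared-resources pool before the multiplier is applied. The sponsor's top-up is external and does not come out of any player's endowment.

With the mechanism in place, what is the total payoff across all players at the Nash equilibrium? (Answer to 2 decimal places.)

The effective private return per unit is now 2.3 × 5.09 / 11 = 1.0643 > 1, so every player's dominant strategy flips to full contribution.
At the Nash equilibrium everyone contributes 54. Group total payoff = 2.3 × 5.09 × 594 = 6953.96.

6953.96 hours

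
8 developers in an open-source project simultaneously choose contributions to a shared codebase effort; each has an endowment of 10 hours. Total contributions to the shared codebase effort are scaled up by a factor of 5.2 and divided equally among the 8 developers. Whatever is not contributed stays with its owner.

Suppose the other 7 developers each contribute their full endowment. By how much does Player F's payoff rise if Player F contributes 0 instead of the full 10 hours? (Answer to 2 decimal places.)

Switching from a contribution of 10 to 0 lets Player F keep an extra 10 hours, but lowers the shared codebase effort by 10, which costs Player F their own share of that drop: 5.2/8 × 10 = 6.50.
Net gain = 10 − 6.50 = 3.50. The private return per contributed unit (0.6500) is below 1, so free-riding is indeed the best response regardless of what the others do.

3.50 hours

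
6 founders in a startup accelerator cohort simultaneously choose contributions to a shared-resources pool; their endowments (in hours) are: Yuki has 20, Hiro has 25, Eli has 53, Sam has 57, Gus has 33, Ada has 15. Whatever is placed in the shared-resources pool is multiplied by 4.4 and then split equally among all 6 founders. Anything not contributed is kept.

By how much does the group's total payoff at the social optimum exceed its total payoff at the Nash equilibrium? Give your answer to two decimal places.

The private return per contributed unit is 4.4/6 = 0.7333 < 1 for every player regardless of endowment, so the Nash equilibrium is zero contribution and the group total is Σ E_j = 20 + 25 + 53 + 57 + 33 + 15 = 203.
Each contributed unit returns 4.400 to the group, so the social optimum is full contribution by everyone: group total = 4.400 × 203 = 893.20.
Efficiency loss = (4.400 − 1) × 203 = 690.20.

690.20 hours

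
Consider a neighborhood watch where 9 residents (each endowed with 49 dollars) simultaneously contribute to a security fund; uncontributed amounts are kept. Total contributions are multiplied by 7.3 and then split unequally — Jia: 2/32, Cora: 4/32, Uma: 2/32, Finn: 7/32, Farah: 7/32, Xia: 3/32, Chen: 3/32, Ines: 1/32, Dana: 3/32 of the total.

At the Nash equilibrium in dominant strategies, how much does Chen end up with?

Player j's private return per contributed unit is 7.3 × (j's share). Contributing is weakly dominant for j when that share is at least 1/7.3 = 0.1370, and contributing 0 is dominant otherwise.
Finn and Farah clear that bar, contributing 49 each; the remaining 7 contribute 0. Total contributed: 98.
Chen keeps 49 and receives 7.3 × 98 × 3/32 = 67.07 from the security fund, for a payoff of 116.07.

116.07 dollars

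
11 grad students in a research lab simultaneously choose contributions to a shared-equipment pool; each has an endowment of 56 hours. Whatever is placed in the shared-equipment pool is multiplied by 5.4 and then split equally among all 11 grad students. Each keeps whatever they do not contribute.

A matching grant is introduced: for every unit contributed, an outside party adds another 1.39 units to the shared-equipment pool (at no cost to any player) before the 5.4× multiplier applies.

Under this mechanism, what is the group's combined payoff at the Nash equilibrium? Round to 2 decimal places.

The effective private return per unit is now 5.4 × 2.39 / 11 = 1.1733 > 1, so every player's dominant strategy flips to full contribution.
So the Nash equilibrium is full contribution by all 11; the group earns 5.4 × 2.39 × 616 = 7950.10.

7950.10 hours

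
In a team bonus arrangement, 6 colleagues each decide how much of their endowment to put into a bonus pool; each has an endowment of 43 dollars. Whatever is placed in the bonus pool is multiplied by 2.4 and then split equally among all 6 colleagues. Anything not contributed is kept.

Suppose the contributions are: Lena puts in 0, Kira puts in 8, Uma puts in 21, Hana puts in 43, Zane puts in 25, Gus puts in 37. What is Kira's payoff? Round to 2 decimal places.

Total contributed: 0 + 8 + 21 + 43 + 25 + 37 = 134.
Each receives 2.4 × 134 / 6 = 53.60 from the bonus pool.
Kira keeps 43 − 8 = 35, so Kira's payoff is 35 + 53.60 = 88.60.

88.60 dollars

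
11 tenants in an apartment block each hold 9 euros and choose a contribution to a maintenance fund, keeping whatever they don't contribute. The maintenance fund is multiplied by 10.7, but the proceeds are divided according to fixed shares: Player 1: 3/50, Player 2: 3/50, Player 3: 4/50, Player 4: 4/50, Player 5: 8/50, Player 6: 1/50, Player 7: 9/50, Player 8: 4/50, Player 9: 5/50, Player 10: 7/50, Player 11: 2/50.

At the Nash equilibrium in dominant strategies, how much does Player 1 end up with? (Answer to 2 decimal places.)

32.11 euros

Each unit j contributes comes back to j as 10.7 × (j's share), so j prefers to contribute only if that share exceeds 1/10.7 = 0.0935; otherwise keeping the unit dominates.
Player 5, Player 7, Player 9 and Player 10 clear that bar, contributing 9 each; the remaining 7 contribute 0. Total contributed: 36.
Player 1 keeps 9 and receives 10.7 × 36 × 3/50 = 23.11 from the maintenance fund, for a payoff of 32.11.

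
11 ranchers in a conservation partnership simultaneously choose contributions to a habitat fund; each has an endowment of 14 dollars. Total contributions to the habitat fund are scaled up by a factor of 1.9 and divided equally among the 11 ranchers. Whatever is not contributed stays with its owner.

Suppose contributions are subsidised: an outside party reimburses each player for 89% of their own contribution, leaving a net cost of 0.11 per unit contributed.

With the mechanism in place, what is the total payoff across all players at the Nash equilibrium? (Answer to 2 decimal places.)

Under the mechanism each unit contributed yields (1.9/11) / 0.11 = 1.5702 back to its contributor per unit of net cost, which exceeds 1, making full contribution the dominant choice for everyone.
At the Nash equilibrium everyone contributes 14. Group total payoff = 11 × (14 × 0.89 + 1.9 × 14) = 429.66.

429.66 dollars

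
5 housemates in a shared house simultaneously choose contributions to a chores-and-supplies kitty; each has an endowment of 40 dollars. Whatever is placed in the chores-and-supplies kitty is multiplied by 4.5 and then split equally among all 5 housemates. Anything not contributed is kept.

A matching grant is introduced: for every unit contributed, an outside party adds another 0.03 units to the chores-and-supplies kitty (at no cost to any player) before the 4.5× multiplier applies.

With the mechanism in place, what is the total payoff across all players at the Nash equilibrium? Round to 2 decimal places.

200.00 dollars

Even with the mechanism, each unit contributed returns only 4.5 × 1.03 / 5 = 0.9270 per unit of net cost, so contributing nothing is still dominant.
Everyone keeps their endowment and the group total is 5 × 40 = 200.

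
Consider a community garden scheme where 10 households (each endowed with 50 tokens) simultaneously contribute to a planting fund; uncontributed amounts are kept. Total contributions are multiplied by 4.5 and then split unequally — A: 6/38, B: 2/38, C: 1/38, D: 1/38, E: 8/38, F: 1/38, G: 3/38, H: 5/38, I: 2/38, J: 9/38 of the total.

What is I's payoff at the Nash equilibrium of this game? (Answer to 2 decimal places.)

61.84 tokens

Player j's private return per contributed unit is 4.5 × (j's share). Contributing is weakly dominant for j when that share is at least 1/4.5 = 0.2222, and contributing 0 is dominant otherwise.
The only share above 0.2222 is J's 9/38, contributing 50; the remaining 9 contribute 0. Total contributed: 50.
I keeps 50 and receives 4.5 × 50 × 2/38 = 11.84 from the planting fund, for a payoff of 61.84.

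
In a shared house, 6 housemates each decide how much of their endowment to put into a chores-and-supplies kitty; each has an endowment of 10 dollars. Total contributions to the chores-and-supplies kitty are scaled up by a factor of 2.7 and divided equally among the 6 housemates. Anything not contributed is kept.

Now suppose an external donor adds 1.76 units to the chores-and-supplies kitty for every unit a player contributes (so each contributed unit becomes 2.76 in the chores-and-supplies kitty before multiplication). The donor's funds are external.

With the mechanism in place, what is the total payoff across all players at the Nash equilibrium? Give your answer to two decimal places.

The effective private return per unit is now 2.7 × 2.76 / 6 = 1.2420 > 1, so every player's dominant strategy flips to full contribution.
At the Nash equilibrium everyone contributes 10. Group total payoff = 2.7 × 2.76 × 60 = 447.12.

447.12 dollars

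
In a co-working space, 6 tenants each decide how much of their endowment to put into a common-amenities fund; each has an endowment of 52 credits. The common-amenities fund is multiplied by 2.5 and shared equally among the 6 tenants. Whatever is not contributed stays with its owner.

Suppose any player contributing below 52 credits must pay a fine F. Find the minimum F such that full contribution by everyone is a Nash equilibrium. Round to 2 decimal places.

30.33 credits

Given the others contribute fully, the best deviation is to contribute 0 (any partial contribution still incurs the fine and gives up units whose private return 0.4167 is below 1).
Deviating from 52 to 0 saves 52 credits but forfeits the deviator's share of the drop in the common-amenities fund: 2.5/6 × 52 = 21.67.
So the deviation gain is 52 − 21.67 = 30.33, and the fine must be at least 30.33 credits to wipe it out.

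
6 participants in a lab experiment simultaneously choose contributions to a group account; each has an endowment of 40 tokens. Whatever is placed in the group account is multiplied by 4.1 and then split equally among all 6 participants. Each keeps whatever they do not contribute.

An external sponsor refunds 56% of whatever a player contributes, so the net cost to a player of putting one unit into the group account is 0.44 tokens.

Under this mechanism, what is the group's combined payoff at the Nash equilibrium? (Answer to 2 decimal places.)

The effective private return per unit is now (4.1/6) / 0.44 = 1.5530 > 1, so every player's dominant strategy flips to full contribution.
So the Nash equilibrium is full contribution by all 6; the group earns 6 × (40 × 0.56 + 4.1 × 40) = 1118.40.

1118.40 tokens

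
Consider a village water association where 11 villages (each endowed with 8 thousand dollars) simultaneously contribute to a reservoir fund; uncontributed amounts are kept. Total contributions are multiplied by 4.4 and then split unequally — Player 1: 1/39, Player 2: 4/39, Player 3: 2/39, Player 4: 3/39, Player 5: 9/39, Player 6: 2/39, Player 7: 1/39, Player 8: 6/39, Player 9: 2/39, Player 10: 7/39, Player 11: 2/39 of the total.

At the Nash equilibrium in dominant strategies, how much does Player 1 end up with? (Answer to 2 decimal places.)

A player with share s gets back 4.4·s per unit contributed, so full contribution is dominant for anyone with s > 1/4.4 = 0.2273 and zero contribution is dominant for anyone below.
Only Player 5 (9/39) clears that bar, contributing 8; the remaining 10 contribute 0. Total contributed: 8.
Player 1 keeps 8 and receives 4.4 × 8 × 1/39 = 0.90 from the reservoir fund, for a payoff of 8.90.

8.90 thousand dollars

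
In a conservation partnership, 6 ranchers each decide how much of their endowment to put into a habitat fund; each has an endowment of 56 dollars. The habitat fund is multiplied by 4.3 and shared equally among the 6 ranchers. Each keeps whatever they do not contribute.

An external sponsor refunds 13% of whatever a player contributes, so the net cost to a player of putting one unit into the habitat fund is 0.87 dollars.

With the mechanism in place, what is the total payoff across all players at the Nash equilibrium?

336.00 dollars

With the mechanism, a contributed unit returns (4.3/6) / 0.87 = 0.8238 per unit of net cost — still below 1 — so contributing 0 remains dominant for every player.
Everyone keeps their endowment and the group total is 6 × 56 = 336.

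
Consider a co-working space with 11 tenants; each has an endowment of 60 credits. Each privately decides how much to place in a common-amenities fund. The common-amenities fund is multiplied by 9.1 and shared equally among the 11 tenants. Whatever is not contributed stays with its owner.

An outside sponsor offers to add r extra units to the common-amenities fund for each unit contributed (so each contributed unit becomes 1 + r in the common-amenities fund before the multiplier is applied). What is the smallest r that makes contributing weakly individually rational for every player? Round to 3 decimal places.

0.209

With matching at rate r, one contributed unit becomes (1 + r) in the common-amenities fund and returns 9.1 × (1 + r) / 11 to the contributor.
Setting this equal to 1: 1 + r = 11/9.1 = 1.2088.
So the minimum matching rate is r = 1.2088 − 1 = 0.209.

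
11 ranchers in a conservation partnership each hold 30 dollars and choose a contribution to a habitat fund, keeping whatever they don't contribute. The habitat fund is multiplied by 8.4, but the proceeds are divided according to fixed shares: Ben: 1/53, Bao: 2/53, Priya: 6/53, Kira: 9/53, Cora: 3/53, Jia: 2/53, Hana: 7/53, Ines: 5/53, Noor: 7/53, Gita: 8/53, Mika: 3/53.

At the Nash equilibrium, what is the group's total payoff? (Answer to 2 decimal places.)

A player with share s gets back 8.4·s per unit contributed, so full contribution is dominant for anyone with s > 1/8.4 = 0.1190 and zero contribution is dominant for anyone below.
Kira, Hana, Noor and Gita clear that bar, contributing 30 each; the remaining 7 contribute 0. Total contributed: 120.
The habitat fund pays out 8.4 × 120 = 1008.00 in total (split across the unequal shares, but the aggregate is all that matters for the group sum).
The 7 free-riders keep 30 each, adding 210. Group total = 210 + 1008.00 = 1218.00.

1218.00 dollars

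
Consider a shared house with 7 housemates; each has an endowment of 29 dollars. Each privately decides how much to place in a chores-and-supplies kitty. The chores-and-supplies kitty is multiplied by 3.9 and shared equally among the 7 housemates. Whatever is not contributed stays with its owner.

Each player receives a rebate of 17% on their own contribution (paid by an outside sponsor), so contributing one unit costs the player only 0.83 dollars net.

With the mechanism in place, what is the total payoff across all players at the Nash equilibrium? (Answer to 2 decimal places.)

203.00 dollars

With the mechanism, a contributed unit returns (3.9/7) / 0.83 = 0.6713 per unit of net cost — still below 1 — so contributing 0 remains dominant for every player.
Everyone keeps their endowment and the group total is 7 × 29 = 203.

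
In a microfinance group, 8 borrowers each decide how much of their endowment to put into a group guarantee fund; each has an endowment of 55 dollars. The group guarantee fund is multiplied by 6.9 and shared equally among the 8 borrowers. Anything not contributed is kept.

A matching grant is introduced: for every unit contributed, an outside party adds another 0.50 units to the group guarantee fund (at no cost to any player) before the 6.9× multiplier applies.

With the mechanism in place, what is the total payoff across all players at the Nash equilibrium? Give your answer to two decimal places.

4554.00 dollars

The effective private return per unit is now 6.9 × 1.50 / 8 = 1.2938 > 1, so every player's dominant strategy flips to full contribution.
At the Nash equilibrium everyone contributes 55. Group total payoff = 6.9 × 1.50 × 440 = 4554.00.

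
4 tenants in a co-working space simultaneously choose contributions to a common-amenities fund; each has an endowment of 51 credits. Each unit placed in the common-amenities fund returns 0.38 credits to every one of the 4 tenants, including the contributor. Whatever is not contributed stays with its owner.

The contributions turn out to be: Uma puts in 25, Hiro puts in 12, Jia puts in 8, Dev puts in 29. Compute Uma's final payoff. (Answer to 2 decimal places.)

54.12 credits

Total contributed: 25 + 12 + 8 + 29 = 74.
Each receives 0.38 × 74 = 28.12 from the common-amenities fund.
Uma keeps 51 − 25 = 26, so Uma's payoff is 26 + 28.12 = 54.12.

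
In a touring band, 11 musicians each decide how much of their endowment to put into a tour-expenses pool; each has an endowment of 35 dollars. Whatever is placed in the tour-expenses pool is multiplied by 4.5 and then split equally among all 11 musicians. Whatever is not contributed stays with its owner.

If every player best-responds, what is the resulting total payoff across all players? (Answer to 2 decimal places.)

385.00 dollars

Each contributed unit returns 4.5/11 = 0.4091 to its contributor — below 1 — so contributing 0 is dominant for every player. At the Nash equilibrium everyone keeps their 35, and the group total is 11 × 35 = 385.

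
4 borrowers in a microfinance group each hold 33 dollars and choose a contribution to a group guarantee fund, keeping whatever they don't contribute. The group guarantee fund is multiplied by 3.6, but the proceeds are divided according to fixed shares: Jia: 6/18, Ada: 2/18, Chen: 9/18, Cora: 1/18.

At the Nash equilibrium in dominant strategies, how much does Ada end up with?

A player with share s gets back 3.6·s per unit contributed, so full contribution is dominant for anyone with s > 1/3.6 = 0.2778 and zero contribution is dominant for anyone below.
The shares above 0.2778 belong to Jia and Chen, contributing 33 each; the remaining 2 contribute 0. Total contributed: 66.
Ada keeps 33 and receives 3.6 × 66 × 2/18 = 26.40 from the group guarantee fund, for a payoff of 59.40.

59.40 dollars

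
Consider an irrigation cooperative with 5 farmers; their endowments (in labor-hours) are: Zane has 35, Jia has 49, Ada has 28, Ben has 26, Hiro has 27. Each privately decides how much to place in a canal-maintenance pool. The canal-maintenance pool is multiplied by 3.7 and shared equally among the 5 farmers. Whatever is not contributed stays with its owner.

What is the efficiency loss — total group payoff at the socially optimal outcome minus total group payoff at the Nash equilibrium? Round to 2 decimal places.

The private return per contributed unit is 3.7/5 = 0.7400 < 1 for every player regardless of endowment, so the Nash equilibrium is zero contribution and the group total is Σ E_j = 35 + 49 + 28 + 26 + 27 = 165.
Each contributed unit returns 3.700 to the group, so the social optimum is full contribution by everyone: group total = 3.700 × 165 = 610.50.
Efficiency loss = (3.700 − 1) × 165 = 445.50.

445.50 labor-hours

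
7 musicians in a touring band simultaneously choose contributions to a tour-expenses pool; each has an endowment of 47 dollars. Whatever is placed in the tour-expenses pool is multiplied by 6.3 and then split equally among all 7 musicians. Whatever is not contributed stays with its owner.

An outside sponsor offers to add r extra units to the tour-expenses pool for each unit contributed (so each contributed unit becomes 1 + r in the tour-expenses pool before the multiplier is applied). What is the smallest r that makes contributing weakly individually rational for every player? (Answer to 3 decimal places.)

With matching at rate r, one contributed unit becomes (1 + r) in the tour-expenses pool and returns 6.3 × (1 + r) / 7 to the contributor.
Setting this equal to 1: 1 + r = 7/6.3 = 1.1111.
So the minimum matching rate is r = 1.1111 − 1 = 0.111.

0.111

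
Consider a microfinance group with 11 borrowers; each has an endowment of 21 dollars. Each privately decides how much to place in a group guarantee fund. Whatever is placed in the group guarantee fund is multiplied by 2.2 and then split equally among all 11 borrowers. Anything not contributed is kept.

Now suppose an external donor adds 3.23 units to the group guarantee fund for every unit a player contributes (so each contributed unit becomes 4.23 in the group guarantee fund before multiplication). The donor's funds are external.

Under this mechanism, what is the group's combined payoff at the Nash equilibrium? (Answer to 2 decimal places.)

231.00 dollars

With the mechanism, a contributed unit returns 2.2 × 4.23 / 11 = 0.8460 per unit of net cost — still below 1 — so contributing 0 remains dominant for every player.
At the Nash equilibrium no one contributes; group total payoff = 11 × 21 = 231.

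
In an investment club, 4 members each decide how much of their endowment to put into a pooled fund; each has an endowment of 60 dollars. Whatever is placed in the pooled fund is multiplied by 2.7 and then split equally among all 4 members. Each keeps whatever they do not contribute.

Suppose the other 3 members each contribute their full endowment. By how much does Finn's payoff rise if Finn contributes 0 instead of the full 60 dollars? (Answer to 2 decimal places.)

19.50 dollars

Switching from a contribution of 60 to 0 lets Finn keep an extra 60 dollars, but lowers the pooled fund by 60, which costs Finn their own share of that drop: 2.7/4 × 60 = 40.50.
Net gain = 60 − 40.50 = 19.50. The private return per contributed unit (0.6750) is below 1, so free-riding is indeed the best response regardless of what the others do.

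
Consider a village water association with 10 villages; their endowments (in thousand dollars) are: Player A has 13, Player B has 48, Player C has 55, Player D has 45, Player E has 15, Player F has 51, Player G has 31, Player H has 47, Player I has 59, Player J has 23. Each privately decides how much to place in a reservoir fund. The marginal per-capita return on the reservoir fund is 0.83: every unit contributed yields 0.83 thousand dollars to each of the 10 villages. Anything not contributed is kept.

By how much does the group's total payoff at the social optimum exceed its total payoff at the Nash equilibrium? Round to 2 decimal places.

2825.10 thousand dollars

The private return per contributed unit is 0.83 < 1 for everyone, so the Nash equilibrium is zero contribution and the group total is Σ E_j = 13 + 48 + 55 + 45 + 15 + 51 + 31 + 47 + 59 + 23 = 387.
Each contributed unit returns 8.300 to the group, so the social optimum is full contribution by everyone: group total = 8.300 × 387 = 3212.10.
Efficiency loss = (8.300 − 1) × 387 = 2825.10.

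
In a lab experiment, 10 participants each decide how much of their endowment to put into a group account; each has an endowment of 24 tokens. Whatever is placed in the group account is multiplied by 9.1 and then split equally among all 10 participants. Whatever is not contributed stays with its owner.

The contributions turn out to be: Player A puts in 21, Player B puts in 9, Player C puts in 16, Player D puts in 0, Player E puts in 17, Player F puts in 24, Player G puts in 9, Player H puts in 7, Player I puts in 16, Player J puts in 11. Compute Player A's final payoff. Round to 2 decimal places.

Total contributed: 21 + 9 + 16 + 0 + 17 + 24 + 9 + 7 + 16 + 11 = 130.
Each receives 9.1 × 130 / 10 = 118.30 from the group account.
Player A keeps 24 − 21 = 3, so Player A's payoff is 3 + 118.30 = 121.30.

121.30 tokens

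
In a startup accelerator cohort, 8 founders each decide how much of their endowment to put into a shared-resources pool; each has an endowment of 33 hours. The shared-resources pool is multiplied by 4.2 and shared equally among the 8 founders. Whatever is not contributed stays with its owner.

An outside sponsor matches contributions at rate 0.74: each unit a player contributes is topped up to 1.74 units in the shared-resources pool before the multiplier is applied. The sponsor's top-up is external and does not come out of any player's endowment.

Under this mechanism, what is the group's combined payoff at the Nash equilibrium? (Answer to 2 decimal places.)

Even with the mechanism, each unit contributed returns only 4.2 × 1.74 / 8 = 0.9135 per unit of net cost, so contributing nothing is still dominant.
At the Nash equilibrium no one contributes; group total payoff = 8 × 33 = 264.

264.00 hours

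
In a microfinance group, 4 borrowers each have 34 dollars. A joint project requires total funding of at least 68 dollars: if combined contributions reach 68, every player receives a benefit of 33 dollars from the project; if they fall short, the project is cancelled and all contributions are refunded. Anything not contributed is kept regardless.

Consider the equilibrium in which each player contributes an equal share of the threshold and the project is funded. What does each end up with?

50 dollars

Equal share of the threshold: 68/4 = 17.
At this profile no one gains by cutting their contribution: any cut drops the total below 68, the project is cancelled, contributions are refunded, and the deviator ends with 34, which is less than 34 − 17 + 33 = 50. Contributing more than 17 just wastes the excess. So contributing exactly 17 is a best response.
Each player's payoff: 34 − 17 + 33 = 50.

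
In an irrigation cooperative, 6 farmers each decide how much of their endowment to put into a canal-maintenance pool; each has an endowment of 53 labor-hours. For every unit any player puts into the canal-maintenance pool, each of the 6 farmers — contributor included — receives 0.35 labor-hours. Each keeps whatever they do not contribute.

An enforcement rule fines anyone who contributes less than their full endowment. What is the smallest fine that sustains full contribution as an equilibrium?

Given the others contribute fully, the best deviation is to contribute 0 (any partial contribution still incurs the fine and gives up units whose private return 0.35 is below 1).
Deviating from 53 to 0 saves 53 labor-hours but forfeits the deviator's share of the drop in the canal-maintenance pool: 0.35 × 53 = 18.55.
So the deviation gain is 53 − 18.55 = 34.45, and the fine must be at least 34.45 labor-hours to wipe it out.

34.45 labor-hours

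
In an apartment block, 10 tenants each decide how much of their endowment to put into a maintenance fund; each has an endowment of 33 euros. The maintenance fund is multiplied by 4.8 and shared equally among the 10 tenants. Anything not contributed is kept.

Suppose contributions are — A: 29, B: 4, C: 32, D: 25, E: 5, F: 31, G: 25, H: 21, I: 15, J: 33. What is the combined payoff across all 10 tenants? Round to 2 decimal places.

1166.00 euros

Total contributed: 29 + 4 + 32 + 25 + 5 + 31 + 25 + 21 + 15 + 33 = 220; total kept: 10 × 33 − 220 = 110.
The maintenance fund pays out 4.8 × 220 = 1056.00 in aggregate.
Group total = 110 + 1056.00 = 1166.00.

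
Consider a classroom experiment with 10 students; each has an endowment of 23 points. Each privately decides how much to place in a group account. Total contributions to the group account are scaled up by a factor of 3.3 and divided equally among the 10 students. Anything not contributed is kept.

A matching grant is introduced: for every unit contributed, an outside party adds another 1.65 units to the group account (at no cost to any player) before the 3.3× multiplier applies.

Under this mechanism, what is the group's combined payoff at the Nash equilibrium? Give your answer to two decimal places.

230.00 points

Even with the mechanism, each unit contributed returns only 3.3 × 2.65 / 10 = 0.8745 per unit of net cost, so contributing nothing is still dominant.
Everyone keeps their endowment and the group total is 10 × 23 = 230.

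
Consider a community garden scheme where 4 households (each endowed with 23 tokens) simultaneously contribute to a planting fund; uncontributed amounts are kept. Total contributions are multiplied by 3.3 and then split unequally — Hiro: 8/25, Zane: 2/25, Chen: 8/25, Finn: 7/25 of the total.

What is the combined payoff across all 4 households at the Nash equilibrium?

Each unit j contributes comes back to j as 3.3 × (j's share), so j prefers to contribute only if that share exceeds 1/3.3 = 0.3030; otherwise keeping the unit dominates.
Hiro and Chen are above the threshold, contributing 23 each; the remaining 2 contribute 0. Total contributed: 46.
The planting fund pays out 3.3 × 46 = 151.80 in total (split across the unequal shares, but the aggregate is all that matters for the group sum).
The 2 free-riders keep 23 each, adding 46. Group total = 46 + 151.80 = 197.80.

197.80 tokens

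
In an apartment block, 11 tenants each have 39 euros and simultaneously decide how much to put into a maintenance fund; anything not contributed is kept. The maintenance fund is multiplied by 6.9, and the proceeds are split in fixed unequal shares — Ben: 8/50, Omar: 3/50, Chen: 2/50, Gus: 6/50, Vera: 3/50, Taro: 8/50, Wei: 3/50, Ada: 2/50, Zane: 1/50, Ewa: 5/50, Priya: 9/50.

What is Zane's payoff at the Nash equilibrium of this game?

55.15 euros

A player with share s gets back 6.9·s per unit contributed, so full contribution is dominant for anyone with s > 1/6.9 = 0.1449 and zero contribution is dominant for anyone below.
Ben, Taro and Priya are above the threshold, contributing 39 each; the remaining 8 contribute 0. Total contributed: 117.
Zane keeps 39 and receives 6.9 × 117 × 1/50 = 16.15 from the maintenance fund, for a payoff of 55.15.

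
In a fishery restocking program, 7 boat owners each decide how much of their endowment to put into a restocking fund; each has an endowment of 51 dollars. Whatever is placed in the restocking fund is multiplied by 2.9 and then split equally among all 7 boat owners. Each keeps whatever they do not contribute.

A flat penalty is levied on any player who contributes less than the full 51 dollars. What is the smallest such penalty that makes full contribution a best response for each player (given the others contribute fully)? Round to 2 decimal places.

29.87 dollars

Given the others contribute fully, the best deviation is to contribute 0 (any partial contribution still incurs the fine and gives up units whose private return 0.4143 is below 1).
Deviating from 51 to 0 saves 51 dollars but forfeits the deviator's share of the drop in the restocking fund: 2.9/7 × 51 = 21.13.
So the deviation gain is 51 − 21.13 = 29.87, and the fine must be at least 29.87 dollars to wipe it out.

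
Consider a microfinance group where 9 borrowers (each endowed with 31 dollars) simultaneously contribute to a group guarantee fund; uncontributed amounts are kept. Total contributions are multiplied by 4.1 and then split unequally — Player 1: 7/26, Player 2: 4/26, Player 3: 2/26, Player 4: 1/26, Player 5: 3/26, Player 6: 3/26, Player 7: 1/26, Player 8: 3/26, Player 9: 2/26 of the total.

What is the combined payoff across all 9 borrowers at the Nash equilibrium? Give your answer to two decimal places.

375.10 dollars

Player j's private return per contributed unit is 4.1 × (j's share). Contributing is weakly dominant for j when that share is at least 1/4.1 = 0.2439, and contributing 0 is dominant otherwise.
The only share above 0.2439 is Player 1's 7/26, contributing 31; the remaining 8 contribute 0. Total contributed: 31.
The group guarantee fund pays out 4.1 × 31 = 127.10 in total (split across the unequal shares, but the aggregate is all that matters for the group sum).
The 8 free-riders keep 31 each, adding 248. Group total = 248 + 127.10 = 375.10.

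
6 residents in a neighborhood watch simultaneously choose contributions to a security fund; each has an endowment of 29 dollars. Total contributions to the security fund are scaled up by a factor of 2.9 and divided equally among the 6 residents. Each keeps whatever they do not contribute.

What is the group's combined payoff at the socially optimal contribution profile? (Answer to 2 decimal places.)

504.60 dollars

Each contributed unit returns 2.900 to the group as a whole (0.4833 to each of 6 players), which exceeds 1, so the social optimum is full contribution: group total = 2.900 × 174 = 504.60.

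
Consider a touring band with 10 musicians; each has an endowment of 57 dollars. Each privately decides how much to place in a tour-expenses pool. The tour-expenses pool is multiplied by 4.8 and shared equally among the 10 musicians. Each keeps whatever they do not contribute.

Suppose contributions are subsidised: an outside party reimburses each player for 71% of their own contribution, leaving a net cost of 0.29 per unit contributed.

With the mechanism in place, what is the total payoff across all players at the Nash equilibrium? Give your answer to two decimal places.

3140.70 dollars

With the mechanism, a contributed unit returns (4.8/10) / 0.29 = 1.6552 per unit of net cost to the contributor — now above 1 — so contributing fully is weakly dominant for every player.
So the Nash equilibrium is full contribution by all 10; the group earns 10 × (57 × 0.71 + 4.8 × 57) = 3140.70.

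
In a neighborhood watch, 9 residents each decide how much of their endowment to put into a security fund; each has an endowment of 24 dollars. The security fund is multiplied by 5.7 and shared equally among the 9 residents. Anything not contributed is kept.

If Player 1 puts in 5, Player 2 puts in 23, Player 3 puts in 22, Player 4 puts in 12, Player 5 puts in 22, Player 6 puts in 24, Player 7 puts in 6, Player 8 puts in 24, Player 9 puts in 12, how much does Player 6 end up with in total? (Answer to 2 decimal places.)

Total contributed: 5 + 23 + 22 + 12 + 22 + 24 + 6 + 24 + 12 = 150.
Each receives 5.7 × 150 / 9 = 95.00 from the security fund.
Player 6 keeps 24 − 24 = 0, so Player 6's payoff is 0 + 95.00 = 95.00.

95.00 dollars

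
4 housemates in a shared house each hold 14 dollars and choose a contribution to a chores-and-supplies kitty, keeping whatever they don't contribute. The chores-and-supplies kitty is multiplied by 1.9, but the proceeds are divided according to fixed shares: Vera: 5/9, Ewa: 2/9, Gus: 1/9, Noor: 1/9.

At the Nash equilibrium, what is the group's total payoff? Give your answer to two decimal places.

A player with share s gets back 1.9·s per unit contributed, so full contribution is dominant for anyone with s > 1/1.9 = 0.5263 and zero contribution is dominant for anyone below.
The only share above 0.5263 is Vera's 5/9, contributing 14; the remaining 3 contribute 0. Total contributed: 14.
The chores-and-supplies kitty pays out 1.9 × 14 = 26.60 in total (split across the unequal shares, but the aggregate is all that matters for the group sum).
The 3 free-riders keep 14 each, adding 42. Group total = 42 + 26.60 = 68.60.

68.60 dollars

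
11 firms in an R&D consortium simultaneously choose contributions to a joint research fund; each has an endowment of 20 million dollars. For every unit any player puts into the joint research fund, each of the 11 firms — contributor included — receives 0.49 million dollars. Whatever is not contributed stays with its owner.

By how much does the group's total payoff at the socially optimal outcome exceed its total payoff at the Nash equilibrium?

The private return per contributed unit is 0.49 < 1, so contributing 0 is dominant for every player. At the Nash equilibrium everyone keeps their 20, and the group total is 11 × 20 = 220.
Each contributed unit returns 5.390 to the group as a whole (0.49 to each of 11 players), which exceeds 1, so the social optimum is full contribution: group total = 5.390 × 220 = 1185.80.
Efficiency loss = 1185.80 − 220 = 965.80.

965.80 million dollars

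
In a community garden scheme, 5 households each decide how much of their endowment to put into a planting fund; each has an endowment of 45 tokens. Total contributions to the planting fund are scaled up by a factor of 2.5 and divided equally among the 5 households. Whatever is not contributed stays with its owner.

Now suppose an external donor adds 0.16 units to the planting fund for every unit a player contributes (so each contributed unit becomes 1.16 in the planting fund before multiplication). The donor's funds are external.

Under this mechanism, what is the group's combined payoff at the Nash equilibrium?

With the mechanism, a contributed unit returns 2.5 × 1.16 / 5 = 0.5800 per unit of net cost — still below 1 — so contributing 0 remains dominant for every player.
Everyone keeps their endowment and the group total is 5 × 45 = 225.

225.00 tokens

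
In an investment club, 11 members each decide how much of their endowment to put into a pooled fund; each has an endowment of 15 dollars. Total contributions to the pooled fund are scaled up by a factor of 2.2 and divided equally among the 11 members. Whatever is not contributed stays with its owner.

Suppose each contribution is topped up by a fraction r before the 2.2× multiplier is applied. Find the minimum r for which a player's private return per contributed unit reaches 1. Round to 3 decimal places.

With matching at rate r, one contributed unit becomes (1 + r) in the pooled fund and returns 2.2 × (1 + r) / 11 to the contributor.
Setting this equal to 1: 1 + r = 11/2.2 = 5.0000.
So the minimum matching rate is r = 5.0000 − 1 = 4.000.

4.000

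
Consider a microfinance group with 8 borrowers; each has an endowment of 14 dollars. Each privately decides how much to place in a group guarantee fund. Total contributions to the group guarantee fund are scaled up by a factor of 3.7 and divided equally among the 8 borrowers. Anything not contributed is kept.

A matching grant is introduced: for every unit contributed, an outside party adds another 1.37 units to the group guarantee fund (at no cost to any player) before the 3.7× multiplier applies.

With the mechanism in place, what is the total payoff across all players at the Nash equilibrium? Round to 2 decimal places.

982.13 dollars

With the mechanism, a contributed unit returns 3.7 × 2.37 / 8 = 1.0961 per unit of net cost to the contributor — now above 1 — so contributing fully is weakly dominant for every player.
At the Nash equilibrium everyone contributes 14. Group total payoff = 3.7 × 2.37 × 112 = 982.13.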